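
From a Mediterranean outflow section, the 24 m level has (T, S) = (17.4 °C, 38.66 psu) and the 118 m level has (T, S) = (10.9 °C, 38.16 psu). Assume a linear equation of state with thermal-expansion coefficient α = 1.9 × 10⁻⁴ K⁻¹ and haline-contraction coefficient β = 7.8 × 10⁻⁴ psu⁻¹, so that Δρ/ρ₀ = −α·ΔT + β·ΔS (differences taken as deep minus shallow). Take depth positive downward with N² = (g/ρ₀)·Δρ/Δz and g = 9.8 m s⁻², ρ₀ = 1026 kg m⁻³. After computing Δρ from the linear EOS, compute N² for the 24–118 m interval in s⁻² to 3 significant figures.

ΔT = -6.5 K, ΔS = -0.50 psu (deep − shallow).
Δρ/ρ₀ = −αΔT + βΔS = 1.235 × 10⁻³ − 3.90 × 10⁻⁴ = 8.45 × 10⁻⁴, so Δρ ≈ 0.8670 kg m⁻³.
N² = (g/ρ₀)·Δρ/Δz = g·(Δρ/ρ₀)/Δz = 9.8 × 8.45 × 10⁻⁴ / 94 = 8.8096 × 10⁻⁵ s⁻² ≈ 8.81 × 10⁻⁵ s⁻².

8.81 × 10⁻⁵ s⁻²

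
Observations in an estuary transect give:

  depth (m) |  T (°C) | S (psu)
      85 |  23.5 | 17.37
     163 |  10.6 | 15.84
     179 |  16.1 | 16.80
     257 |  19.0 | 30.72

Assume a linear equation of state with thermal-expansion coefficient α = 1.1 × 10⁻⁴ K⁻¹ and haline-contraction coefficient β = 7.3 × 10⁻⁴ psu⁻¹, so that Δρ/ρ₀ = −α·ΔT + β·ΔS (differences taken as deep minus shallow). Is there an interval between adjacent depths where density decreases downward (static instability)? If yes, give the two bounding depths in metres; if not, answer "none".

none

Evaluate Δρ/ρ₀ = −αΔT + βΔS across each adjacent pair:
  85–163 m: −αΔT+βΔS = −(1.1 × 10⁻⁴)(-12.9)+(7.3 × 10⁻⁴)(-1.53) = 3.0 × 10⁻⁴ → stable
  163–179 m: −αΔT+βΔS = −(1.1 × 10⁻⁴)(+5.5)+(7.3 × 10⁻⁴)(+0.96) = 9.6 × 10⁻⁵ → stable
  179–257 m: −αΔT+βΔS = −(1.1 × 10⁻⁴)(+2.9)+(7.3 × 10⁻⁴)(+13.92) = 9.8 × 10⁻³ → stable
Every interval has Δρ > 0: the column is stably stratified throughout.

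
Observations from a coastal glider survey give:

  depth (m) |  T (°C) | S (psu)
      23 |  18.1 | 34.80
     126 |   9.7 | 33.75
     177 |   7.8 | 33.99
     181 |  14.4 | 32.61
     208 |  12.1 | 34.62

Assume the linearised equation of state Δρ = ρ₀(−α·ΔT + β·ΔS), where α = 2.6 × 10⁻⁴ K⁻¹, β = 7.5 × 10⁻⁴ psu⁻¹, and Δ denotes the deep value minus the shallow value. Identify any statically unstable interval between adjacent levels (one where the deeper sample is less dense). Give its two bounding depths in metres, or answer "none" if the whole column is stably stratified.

177–181 m

Evaluate Δρ/ρ₀ = −αΔT + βΔS across each adjacent pair:
  23–126 m: −αΔT+βΔS = −(2.6 × 10⁻⁴)(-8.4)+(7.5 × 10⁻⁴)(-1.05) = 1.4 × 10⁻³ → stable
  126–177 m: −αΔT+βΔS = −(2.6 × 10⁻⁴)(-1.9)+(7.5 × 10⁻⁴)(+0.24) = 6.7 × 10⁻⁴ → stable
  177–181 m: −αΔT+βΔS = −(2.6 × 10⁻⁴)(+6.6)+(7.5 × 10⁻⁴)(-1.38) = -2.8 × 10⁻³ → UNSTABLE
  181–208 m: −αΔT+βΔS = −(2.6 × 10⁻⁴)(-2.3)+(7.5 × 10⁻⁴)(+2.01) = 2.1 × 10⁻³ → stable
The 177–181 m interval has Δρ < 0: lighter water underlies denser water.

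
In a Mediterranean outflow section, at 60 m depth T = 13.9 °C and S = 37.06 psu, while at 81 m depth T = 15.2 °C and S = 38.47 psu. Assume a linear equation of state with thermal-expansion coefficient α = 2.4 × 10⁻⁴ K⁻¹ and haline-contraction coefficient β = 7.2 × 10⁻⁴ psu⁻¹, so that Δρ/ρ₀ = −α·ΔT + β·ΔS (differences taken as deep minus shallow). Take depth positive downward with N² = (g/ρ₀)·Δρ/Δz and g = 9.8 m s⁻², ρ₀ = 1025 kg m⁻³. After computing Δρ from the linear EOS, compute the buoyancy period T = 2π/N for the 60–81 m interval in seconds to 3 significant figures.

347 s

ΔT = +1.3 K, ΔS = +1.41 psu (deep − shallow).
Δρ/ρ₀ = −αΔT + βΔS = -3.12 × 10⁻⁴ + 1.0152 × 10⁻³ = 7.032 × 10⁻⁴, so Δρ ≈ 0.7208 kg m⁻³.
N² = (g/ρ₀)·Δρ/Δz = g·(Δρ/ρ₀)/Δz = 9.8 × 7.032 × 10⁻⁴ / 21 = 3.2816 × 10⁻⁴ s⁻².
N = √(3.2816 × 10⁻⁴) = 0.018115 rad s⁻¹ → T = 2π/N = 346.85 s ≈ 347 s.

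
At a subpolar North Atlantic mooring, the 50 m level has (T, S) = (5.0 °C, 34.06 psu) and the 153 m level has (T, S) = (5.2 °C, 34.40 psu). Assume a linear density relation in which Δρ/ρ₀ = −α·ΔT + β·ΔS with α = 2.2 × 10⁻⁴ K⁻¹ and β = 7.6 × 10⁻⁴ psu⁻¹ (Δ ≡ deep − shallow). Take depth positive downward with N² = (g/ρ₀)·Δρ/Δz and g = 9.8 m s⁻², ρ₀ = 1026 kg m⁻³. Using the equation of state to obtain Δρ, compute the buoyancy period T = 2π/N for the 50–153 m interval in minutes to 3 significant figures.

23.2 min

ΔT = +0.2 K, ΔS = +0.34 psu (deep − shallow).
Δρ/ρ₀ = −αΔT + βΔS = -4.40 × 10⁻⁵ + 2.584 × 10⁻⁴ = 2.144 × 10⁻⁴, so Δρ ≈ 0.2200 kg m⁻³.
N² = (g/ρ₀)·Δρ/Δz = g·(Δρ/ρ₀)/Δz = 9.8 × 2.144 × 10⁻⁴ / 103 = 2.0399 × 10⁻⁵ s⁻².
N = √(2.0399 × 10⁻⁵) = 4.5165 × 10⁻³ rad s⁻¹ → T = 2π/N = 1.3912 × 10³ s = 23.187 min ≈ 23.2 min.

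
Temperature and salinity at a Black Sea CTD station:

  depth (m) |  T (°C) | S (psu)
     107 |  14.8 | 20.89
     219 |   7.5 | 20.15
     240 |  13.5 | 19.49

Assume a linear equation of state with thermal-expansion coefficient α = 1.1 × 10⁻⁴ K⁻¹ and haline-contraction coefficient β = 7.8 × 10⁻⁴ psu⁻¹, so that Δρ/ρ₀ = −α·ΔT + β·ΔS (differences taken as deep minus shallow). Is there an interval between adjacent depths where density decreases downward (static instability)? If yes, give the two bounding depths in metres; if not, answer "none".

219–240 m

Evaluate Δρ/ρ₀ = −αΔT + βΔS across each adjacent pair:
  107–219 m: −αΔT+βΔS = −(1.1 × 10⁻⁴)(-7.3)+(7.8 × 10⁻⁴)(-0.74) = 2.3 × 10⁻⁴ → stable
  219–240 m: −αΔT+βΔS = −(1.1 × 10⁻⁴)(+6.0)+(7.8 × 10⁻⁴)(-0.66) = -1.2 × 10⁻³ → UNSTABLE
The 219–240 m interval has Δρ < 0: lighter water underlies denser water.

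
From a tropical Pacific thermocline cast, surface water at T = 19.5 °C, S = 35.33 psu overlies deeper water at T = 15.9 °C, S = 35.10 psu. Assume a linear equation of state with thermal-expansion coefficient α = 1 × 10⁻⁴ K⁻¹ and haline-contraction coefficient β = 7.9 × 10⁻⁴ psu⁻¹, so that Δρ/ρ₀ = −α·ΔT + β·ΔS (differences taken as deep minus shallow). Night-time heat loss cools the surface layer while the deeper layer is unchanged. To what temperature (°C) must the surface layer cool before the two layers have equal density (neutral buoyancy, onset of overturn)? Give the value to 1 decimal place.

Neutral buoyancy requires Δρ = 0, i.e. −α(T_deep − T_surf′) + β(S_deep − S_surf) = 0.
T_surf′ = T_deep − (β/α)·ΔS = 15.9 − (7.9 × 10⁻⁴/1 × 10⁻⁴)·(-0.23) = 17.717 °C.
Cooling required: 19.5 − (17.717) = 1.783 °C.

17.7 °C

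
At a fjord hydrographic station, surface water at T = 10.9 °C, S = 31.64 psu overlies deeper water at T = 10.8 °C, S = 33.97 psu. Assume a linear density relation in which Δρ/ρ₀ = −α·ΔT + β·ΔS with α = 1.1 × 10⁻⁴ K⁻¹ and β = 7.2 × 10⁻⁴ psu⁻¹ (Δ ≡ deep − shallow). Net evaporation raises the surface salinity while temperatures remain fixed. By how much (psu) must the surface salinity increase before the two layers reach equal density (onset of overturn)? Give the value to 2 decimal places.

2.35 psu

Neutral buoyancy requires −α(T_deep − T_surf) + β(S_deep − S_surf′) = 0.
S_surf′ = S_deep − (α/β)·ΔT = 33.97 − (1.1 × 10⁻⁴/7.2 × 10⁻⁴)·(-0.1) = 33.9853 psu.
Increase required: 33.9853 − 31.64 = 2.3453 psu.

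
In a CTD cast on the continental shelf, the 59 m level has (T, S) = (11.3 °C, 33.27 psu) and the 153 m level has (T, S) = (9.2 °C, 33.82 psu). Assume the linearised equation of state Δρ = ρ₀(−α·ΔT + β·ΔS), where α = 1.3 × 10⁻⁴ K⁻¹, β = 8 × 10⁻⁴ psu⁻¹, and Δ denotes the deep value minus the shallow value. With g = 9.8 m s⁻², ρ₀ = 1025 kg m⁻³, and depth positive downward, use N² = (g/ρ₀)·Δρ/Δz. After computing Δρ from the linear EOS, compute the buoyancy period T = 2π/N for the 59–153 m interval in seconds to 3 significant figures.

729 s

ΔT = -2.1 K, ΔS = +0.55 psu (deep − shallow).
Δρ/ρ₀ = −αΔT + βΔS = 2.73 × 10⁻⁴ + 4.40 × 10⁻⁴ = 7.13 × 10⁻⁴, so Δρ ≈ 0.7308 kg m⁻³.
N² = (g/ρ₀)·Δρ/Δz = g·(Δρ/ρ₀)/Δz = 9.8 × 7.13 × 10⁻⁴ / 94 = 7.4334 × 10⁻⁵ s⁻².
N = √(7.4334 × 10⁻⁵) = 8.6217 × 10⁻³ rad s⁻¹ → T = 2π/N = 728.76 s ≈ 729 s.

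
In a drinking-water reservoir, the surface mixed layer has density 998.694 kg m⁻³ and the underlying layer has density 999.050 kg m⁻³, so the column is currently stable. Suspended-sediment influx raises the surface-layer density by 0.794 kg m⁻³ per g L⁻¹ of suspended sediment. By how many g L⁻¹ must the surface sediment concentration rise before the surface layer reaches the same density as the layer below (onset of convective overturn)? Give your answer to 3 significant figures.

0.448 g L⁻¹

Density deficit of the surface layer: 999.050 − 998.694 = 0.356 kg m⁻³.
Required change = 0.356 / 0.794 = 0.448 g L⁻¹.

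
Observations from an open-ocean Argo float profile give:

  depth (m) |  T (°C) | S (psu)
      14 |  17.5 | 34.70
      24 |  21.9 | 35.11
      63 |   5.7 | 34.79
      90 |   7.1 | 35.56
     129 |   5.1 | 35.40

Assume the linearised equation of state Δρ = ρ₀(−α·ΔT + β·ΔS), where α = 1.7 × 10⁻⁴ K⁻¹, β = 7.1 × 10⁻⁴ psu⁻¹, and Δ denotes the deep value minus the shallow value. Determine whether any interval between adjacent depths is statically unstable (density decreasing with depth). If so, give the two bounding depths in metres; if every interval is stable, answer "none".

14–24 m

Evaluate Δρ/ρ₀ = −αΔT + βΔS across each adjacent pair:
  14–24 m: −αΔT+βΔS = −(1.7 × 10⁻⁴)(+4.4)+(7.1 × 10⁻⁴)(+0.41) = -4.6 × 10⁻⁴ → UNSTABLE
  24–63 m: −αΔT+βΔS = −(1.7 × 10⁻⁴)(-16.2)+(7.1 × 10⁻⁴)(-0.32) = 2.5 × 10⁻³ → stable
  63–90 m: −αΔT+βΔS = −(1.7 × 10⁻⁴)(+1.4)+(7.1 × 10⁻⁴)(+0.77) = 3.1 × 10⁻⁴ → stable
  90–129 m: −αΔT+βΔS = −(1.7 × 10⁻⁴)(-2.0)+(7.1 × 10⁻⁴)(-0.16) = 2.3 × 10⁻⁴ → stable
The 14–24 m interval has Δρ < 0: lighter water underlies denser water.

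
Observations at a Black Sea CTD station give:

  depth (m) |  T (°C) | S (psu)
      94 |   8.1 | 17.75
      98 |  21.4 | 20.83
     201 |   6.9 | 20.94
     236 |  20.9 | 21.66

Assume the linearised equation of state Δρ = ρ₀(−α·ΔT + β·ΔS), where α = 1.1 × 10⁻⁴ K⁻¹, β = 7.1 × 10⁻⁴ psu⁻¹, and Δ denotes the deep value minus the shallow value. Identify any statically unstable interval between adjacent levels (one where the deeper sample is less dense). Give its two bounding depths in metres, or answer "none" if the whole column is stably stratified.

201–236 m

Evaluate Δρ/ρ₀ = −αΔT + βΔS across each adjacent pair:
  94–98 m: −αΔT+βΔS = −(1.1 × 10⁻⁴)(+13.3)+(7.1 × 10⁻⁴)(+3.08) = 7.2 × 10⁻⁴ → stable
  98–201 m: −αΔT+βΔS = −(1.1 × 10⁻⁴)(-14.5)+(7.1 × 10⁻⁴)(+0.11) = 1.7 × 10⁻³ → stable
  201–236 m: −αΔT+βΔS = −(1.1 × 10⁻⁴)(+14.0)+(7.1 × 10⁻⁴)(+0.72) = -1.0 × 10⁻³ → UNSTABLE
The 201–236 m interval has Δρ < 0: lighter water underlies denser water.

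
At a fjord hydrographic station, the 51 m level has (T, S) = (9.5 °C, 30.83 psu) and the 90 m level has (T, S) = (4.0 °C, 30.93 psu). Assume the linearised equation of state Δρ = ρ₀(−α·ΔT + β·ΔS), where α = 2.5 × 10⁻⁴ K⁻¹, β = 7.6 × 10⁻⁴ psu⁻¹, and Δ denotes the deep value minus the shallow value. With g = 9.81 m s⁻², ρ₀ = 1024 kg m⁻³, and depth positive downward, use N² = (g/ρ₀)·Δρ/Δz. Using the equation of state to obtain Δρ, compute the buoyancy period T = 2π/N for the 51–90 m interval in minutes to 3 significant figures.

5.48 min

ΔT = -5.5 K, ΔS = +0.10 psu (deep − shallow).
Δρ/ρ₀ = −αΔT + βΔS = 1.375 × 10⁻³ + 7.60 × 10⁻⁵ = 1.451 × 10⁻³, so Δρ ≈ 1.486 kg m⁻³.
N² = (g/ρ₀)·Δρ/Δz = g·(Δρ/ρ₀)/Δz = 9.81 × 1.451 × 10⁻³ / 39 = 3.6498 × 10⁻⁴ s⁻².
N = √(3.6498 × 10⁻⁴) = 0.019104 rad s⁻¹ → T = 2π/N = 328.89 s = 5.4815 min ≈ 5.48 min.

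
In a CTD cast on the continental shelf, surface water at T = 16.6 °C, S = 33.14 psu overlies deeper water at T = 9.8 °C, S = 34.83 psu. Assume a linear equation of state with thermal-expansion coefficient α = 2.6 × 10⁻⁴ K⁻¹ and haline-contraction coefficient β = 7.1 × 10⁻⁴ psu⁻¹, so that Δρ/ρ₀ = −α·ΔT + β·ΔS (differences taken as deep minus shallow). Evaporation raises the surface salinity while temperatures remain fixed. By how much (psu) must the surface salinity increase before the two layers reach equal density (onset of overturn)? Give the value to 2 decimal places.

4.18 psu

Neutral buoyancy requires −α(T_deep − T_surf) + β(S_deep − S_surf′) = 0.
S_surf′ = S_deep − (α/β)·ΔT = 34.83 − (2.6 × 10⁻⁴/7.1 × 10⁻⁴)·(-6.8) = 37.3201 psu.
Increase required: 37.3201 − 33.14 = 4.1801 psu.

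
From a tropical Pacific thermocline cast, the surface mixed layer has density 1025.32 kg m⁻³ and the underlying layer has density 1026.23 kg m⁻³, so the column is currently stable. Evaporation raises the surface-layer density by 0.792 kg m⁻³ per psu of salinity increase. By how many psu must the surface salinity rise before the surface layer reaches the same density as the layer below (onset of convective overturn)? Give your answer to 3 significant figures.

1.15 psu

Density deficit of the surface layer: 1026.23 − 1025.32 = 0.91 kg m⁻³.
Required change = 0.91 / 0.792 = 1.15 psu.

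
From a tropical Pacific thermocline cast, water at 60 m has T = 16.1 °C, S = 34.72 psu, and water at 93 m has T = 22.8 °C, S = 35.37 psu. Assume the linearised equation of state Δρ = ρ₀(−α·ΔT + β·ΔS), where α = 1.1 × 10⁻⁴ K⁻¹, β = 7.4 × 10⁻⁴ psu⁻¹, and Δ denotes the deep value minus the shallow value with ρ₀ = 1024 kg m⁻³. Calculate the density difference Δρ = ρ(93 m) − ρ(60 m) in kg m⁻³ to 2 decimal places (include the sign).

ΔT = +6.7 K, ΔS = +0.65 psu (deep − shallow).
Δρ/ρ₀ = −(1.1 × 10⁻⁴)(+6.7) + (7.4 × 10⁻⁴)(+0.65) = -2.56 × 10⁻⁴.
Δρ = 1024 × (-2.56 × 10⁻⁴) = -0.26 kg m⁻³.
Negative Δρ: lighter below, statically unstable.

-0.26 kg m⁻³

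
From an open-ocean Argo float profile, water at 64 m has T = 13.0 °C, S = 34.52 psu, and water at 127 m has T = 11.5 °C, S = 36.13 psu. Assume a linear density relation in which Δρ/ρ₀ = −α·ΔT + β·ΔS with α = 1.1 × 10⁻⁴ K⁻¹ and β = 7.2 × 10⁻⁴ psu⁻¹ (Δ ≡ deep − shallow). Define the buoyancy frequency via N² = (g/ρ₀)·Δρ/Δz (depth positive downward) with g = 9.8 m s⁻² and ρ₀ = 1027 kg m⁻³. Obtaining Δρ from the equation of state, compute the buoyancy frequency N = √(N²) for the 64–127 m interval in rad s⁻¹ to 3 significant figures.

ΔT = -1.5 K, ΔS = +1.61 psu (deep − shallow).
Δρ/ρ₀ = −αΔT + βΔS = 1.65 × 10⁻⁴ + 1.1592 × 10⁻³ = 1.3242 × 10⁻³, so Δρ ≈ 1.360 kg m⁻³.
N² = (g/ρ₀)·Δρ/Δz = g·(Δρ/ρ₀)/Δz = 9.8 × 1.3242 × 10⁻³ / 63 = 2.0599 × 10⁻⁴ s⁻².
N = √(2.0599 × 10⁻⁴) = 0.014352 rad s⁻¹ ≈ 0.0144 rad s⁻¹.

0.0144 rad s⁻¹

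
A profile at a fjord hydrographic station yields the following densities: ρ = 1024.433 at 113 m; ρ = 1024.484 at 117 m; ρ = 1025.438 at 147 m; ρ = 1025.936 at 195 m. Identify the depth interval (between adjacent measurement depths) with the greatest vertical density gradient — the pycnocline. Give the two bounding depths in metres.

117–147 m

Compute the density gradient over each adjacent pair:
  113–117 m: Δρ/Δz = 0.051/4 = 0.013 kg m⁻⁴
  117–147 m: Δρ/Δz = 0.954/30 = 0.032 kg m⁻⁴
  147–195 m: Δρ/Δz = 0.498/48 = 0.010 kg m⁻⁴
The largest gradient is in the 117–147 m interval — the pycnocline.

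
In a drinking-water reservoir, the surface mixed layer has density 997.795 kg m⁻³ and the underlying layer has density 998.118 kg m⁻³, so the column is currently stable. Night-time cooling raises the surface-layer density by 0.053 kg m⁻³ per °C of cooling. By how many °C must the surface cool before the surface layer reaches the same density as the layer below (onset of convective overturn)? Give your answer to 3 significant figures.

Density deficit of the surface layer: 998.118 − 997.795 = 0.323 kg m⁻³.
Required change = 0.323 / 0.053 = 6.09 °C.

6.09 °C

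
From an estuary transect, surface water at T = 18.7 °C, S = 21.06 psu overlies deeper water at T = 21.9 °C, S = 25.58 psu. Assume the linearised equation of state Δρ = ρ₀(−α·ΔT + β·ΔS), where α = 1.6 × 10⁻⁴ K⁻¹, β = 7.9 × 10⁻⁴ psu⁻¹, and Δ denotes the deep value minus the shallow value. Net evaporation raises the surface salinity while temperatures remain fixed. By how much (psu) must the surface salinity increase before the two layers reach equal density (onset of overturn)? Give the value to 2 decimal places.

Neutral buoyancy requires −α(T_deep − T_surf) + β(S_deep − S_surf′) = 0.
S_surf′ = S_deep − (α/β)·ΔT = 25.58 − (1.6 × 10⁻⁴/7.9 × 10⁻⁴)·(+3.2) = 24.9319 psu.
Increase required: 24.9319 − 21.06 = 3.8719 psu.

3.87 psu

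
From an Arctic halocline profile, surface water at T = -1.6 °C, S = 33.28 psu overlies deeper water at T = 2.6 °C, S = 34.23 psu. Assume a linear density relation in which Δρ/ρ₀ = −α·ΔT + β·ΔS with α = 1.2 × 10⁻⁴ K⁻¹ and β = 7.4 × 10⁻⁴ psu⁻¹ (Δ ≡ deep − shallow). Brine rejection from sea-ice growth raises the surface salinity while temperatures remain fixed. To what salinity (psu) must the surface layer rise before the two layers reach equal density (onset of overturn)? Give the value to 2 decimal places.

Neutral buoyancy requires −α(T_deep − T_surf) + β(S_deep − S_surf′) = 0.
S_surf′ = S_deep − (α/β)·ΔT = 34.23 − (1.2 × 10⁻⁴/7.4 × 10⁻⁴)·(+4.2) = 33.5489 psu.
Increase required: 33.5489 − 33.28 = 0.2689 psu.

33.55 psu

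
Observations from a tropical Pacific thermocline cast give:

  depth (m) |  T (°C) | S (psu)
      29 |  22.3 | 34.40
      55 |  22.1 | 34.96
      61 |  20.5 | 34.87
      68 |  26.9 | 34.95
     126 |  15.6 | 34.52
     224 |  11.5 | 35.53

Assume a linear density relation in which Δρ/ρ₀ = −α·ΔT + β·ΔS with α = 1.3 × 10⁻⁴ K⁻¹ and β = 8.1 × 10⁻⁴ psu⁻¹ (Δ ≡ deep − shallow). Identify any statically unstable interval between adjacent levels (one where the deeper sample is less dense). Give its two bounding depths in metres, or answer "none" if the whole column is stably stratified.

61–68 m

Evaluate Δρ/ρ₀ = −αΔT + βΔS across each adjacent pair:
  29–55 m: −αΔT+βΔS = −(1.3 × 10⁻⁴)(-0.2)+(8.1 × 10⁻⁴)(+0.56) = 4.8 × 10⁻⁴ → stable
  55–61 m: −αΔT+βΔS = −(1.3 × 10⁻⁴)(-1.6)+(8.1 × 10⁻⁴)(-0.09) = 1.4 × 10⁻⁴ → stable
  61–68 m: −αΔT+βΔS = −(1.3 × 10⁻⁴)(+6.4)+(8.1 × 10⁻⁴)(+0.08) = -7.7 × 10⁻⁴ → UNSTABLE
  68–126 m: −αΔT+βΔS = −(1.3 × 10⁻⁴)(-11.3)+(8.1 × 10⁻⁴)(-0.43) = 1.1 × 10⁻³ → stable
  126–224 m: −αΔT+βΔS = −(1.3 × 10⁻⁴)(-4.1)+(8.1 × 10⁻⁴)(+1.01) = 1.4 × 10⁻³ → stable
The 61–68 m interval has Δρ < 0: lighter water underlies denser water.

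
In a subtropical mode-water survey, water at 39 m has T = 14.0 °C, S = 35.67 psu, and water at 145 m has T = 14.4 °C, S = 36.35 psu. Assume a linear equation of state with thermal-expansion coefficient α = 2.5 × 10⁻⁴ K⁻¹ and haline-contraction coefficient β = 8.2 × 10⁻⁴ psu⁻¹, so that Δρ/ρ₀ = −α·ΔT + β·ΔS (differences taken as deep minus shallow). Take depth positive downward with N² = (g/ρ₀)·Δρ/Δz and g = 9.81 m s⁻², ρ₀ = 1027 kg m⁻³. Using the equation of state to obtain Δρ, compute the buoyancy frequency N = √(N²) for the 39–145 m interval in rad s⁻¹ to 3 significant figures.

ΔT = +0.4 K, ΔS = +0.68 psu (deep − shallow).
Δρ/ρ₀ = −αΔT + βΔS = -1.00 × 10⁻⁴ + 5.576 × 10⁻⁴ = 4.576 × 10⁻⁴, so Δρ ≈ 0.4700 kg m⁻³.
N² = (g/ρ₀)·Δρ/Δz = g·(Δρ/ρ₀)/Δz = 9.81 × 4.576 × 10⁻⁴ / 106 = 4.2350 × 10⁻⁵ s⁻².
N = √(4.2350 × 10⁻⁵) = 6.5077 × 10⁻³ rad s⁻¹ ≈ 6.51 × 10⁻³ rad s⁻¹.

6.51 × 10⁻³ rad s⁻¹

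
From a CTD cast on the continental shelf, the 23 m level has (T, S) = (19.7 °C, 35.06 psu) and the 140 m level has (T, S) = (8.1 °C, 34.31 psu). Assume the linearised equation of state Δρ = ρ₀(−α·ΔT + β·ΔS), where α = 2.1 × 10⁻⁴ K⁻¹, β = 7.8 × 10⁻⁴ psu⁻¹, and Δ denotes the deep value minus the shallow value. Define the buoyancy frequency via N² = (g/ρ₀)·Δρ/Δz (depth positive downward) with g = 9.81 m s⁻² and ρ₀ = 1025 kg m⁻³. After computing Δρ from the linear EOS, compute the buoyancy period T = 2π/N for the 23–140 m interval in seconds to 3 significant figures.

ΔT = -11.6 K, ΔS = -0.75 psu (deep − shallow).
Δρ/ρ₀ = −αΔT + βΔS = 2.436 × 10⁻³ − 5.85 × 10⁻⁴ = 1.851 × 10⁻³, so Δρ ≈ 1.897 kg m⁻³.
N² = (g/ρ₀)·Δρ/Δz = g·(Δρ/ρ₀)/Δz = 9.81 × 1.851 × 10⁻³ / 117 = 1.5520 × 10⁻⁴ s⁻².
N = √(1.5520 × 10⁻⁴) = 0.012458 rad s⁻¹ → T = 2π/N = 504.35 s ≈ 504 s.

504 s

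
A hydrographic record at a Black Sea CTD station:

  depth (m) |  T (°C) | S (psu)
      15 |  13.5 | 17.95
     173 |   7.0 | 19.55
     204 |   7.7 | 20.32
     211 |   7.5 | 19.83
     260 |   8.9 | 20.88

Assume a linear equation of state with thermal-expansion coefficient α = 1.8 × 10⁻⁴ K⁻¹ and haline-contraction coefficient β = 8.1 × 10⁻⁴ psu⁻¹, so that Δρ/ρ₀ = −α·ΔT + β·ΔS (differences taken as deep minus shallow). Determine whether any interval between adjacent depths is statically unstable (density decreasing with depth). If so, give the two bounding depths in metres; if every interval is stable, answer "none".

Evaluate Δρ/ρ₀ = −αΔT + βΔS across each adjacent pair:
  15–173 m: −αΔT+βΔS = −(1.8 × 10⁻⁴)(-6.5)+(8.1 × 10⁻⁴)(+1.60) = 2.5 × 10⁻³ → stable
  173–204 m: −αΔT+βΔS = −(1.8 × 10⁻⁴)(+0.7)+(8.1 × 10⁻⁴)(+0.77) = 5.0 × 10⁻⁴ → stable
  204–211 m: −αΔT+βΔS = −(1.8 × 10⁻⁴)(-0.2)+(8.1 × 10⁻⁴)(-0.49) = -3.6 × 10⁻⁴ → UNSTABLE
  211–260 m: −αΔT+βΔS = −(1.8 × 10⁻⁴)(+1.4)+(8.1 × 10⁻⁴)(+1.05) = 6.0 × 10⁻⁴ → stable
The 204–211 m interval has Δρ < 0: lighter water underlies denser water.

204–211 m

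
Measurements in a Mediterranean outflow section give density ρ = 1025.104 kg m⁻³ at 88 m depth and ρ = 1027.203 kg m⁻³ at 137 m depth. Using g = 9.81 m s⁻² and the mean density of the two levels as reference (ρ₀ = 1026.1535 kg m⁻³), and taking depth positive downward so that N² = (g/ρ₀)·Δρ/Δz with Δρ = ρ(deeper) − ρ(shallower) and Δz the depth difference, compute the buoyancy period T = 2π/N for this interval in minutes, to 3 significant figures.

Δρ = 1027.203 − 1025.104 = 2.099 kg m⁻³ over Δz = 137 − 88 = 49 m.
N² = (9.81/1026.1535) × (2.099/49) = 4.0952 × 10⁻⁴ s⁻².
N = √(4.0952 × 10⁻⁴) = 0.020237 rad s⁻¹, so T = 2π/N = 310.48 s = 5.1747 min ≈ 5.17 min.
A positive N² confirms static stability across the interval.

5.17 min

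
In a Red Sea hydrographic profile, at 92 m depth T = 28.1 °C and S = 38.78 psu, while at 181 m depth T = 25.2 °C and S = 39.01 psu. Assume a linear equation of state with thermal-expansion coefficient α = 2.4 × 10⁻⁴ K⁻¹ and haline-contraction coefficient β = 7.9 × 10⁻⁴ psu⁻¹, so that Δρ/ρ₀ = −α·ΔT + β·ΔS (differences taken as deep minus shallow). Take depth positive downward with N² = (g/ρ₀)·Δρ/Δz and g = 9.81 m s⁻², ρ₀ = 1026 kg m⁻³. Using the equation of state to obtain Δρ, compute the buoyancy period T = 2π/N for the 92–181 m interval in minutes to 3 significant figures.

ΔT = -2.9 K, ΔS = +0.23 psu (deep − shallow).
Δρ/ρ₀ = −αΔT + βΔS = 6.96 × 10⁻⁴ + 1.817 × 10⁻⁴ = 8.777 × 10⁻⁴, so Δρ ≈ 0.9005 kg m⁻³.
N² = (g/ρ₀)·Δρ/Δz = g·(Δρ/ρ₀)/Δz = 9.81 × 8.777 × 10⁻⁴ / 89 = 9.6744 × 10⁻⁵ s⁻².
N = √(9.6744 × 10⁻⁵) = 9.8359 × 10⁻³ rad s⁻¹ → T = 2π/N = 638.80 s = 10.647 min ≈ 10.6 min.

10.6 min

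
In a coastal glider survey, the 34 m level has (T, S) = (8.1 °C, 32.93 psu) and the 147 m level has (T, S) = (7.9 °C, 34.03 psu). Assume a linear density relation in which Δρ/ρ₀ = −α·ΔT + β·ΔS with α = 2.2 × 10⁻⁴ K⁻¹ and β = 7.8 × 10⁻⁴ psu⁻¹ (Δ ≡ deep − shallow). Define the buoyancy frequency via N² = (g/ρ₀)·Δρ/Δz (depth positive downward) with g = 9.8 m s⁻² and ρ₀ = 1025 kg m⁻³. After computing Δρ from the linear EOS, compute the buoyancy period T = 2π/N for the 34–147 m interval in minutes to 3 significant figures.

ΔT = -0.2 K, ΔS = +1.10 psu (deep − shallow).
Δρ/ρ₀ = −αΔT + βΔS = 4.40 × 10⁻⁵ + 8.58 × 10⁻⁴ = 9.02 × 10⁻⁴, so Δρ ≈ 0.9245 kg m⁻³.
N² = (g/ρ₀)·Δρ/Δz = g·(Δρ/ρ₀)/Δz = 9.8 × 9.02 × 10⁻⁴ / 113 = 7.8227 × 10⁻⁵ s⁻².
N = √(7.8227 × 10⁻⁵) = 8.8446 × 10⁻³ rad s⁻¹ → T = 2π/N = 710.40 s = 11.840 min ≈ 11.8 min.

11.8 min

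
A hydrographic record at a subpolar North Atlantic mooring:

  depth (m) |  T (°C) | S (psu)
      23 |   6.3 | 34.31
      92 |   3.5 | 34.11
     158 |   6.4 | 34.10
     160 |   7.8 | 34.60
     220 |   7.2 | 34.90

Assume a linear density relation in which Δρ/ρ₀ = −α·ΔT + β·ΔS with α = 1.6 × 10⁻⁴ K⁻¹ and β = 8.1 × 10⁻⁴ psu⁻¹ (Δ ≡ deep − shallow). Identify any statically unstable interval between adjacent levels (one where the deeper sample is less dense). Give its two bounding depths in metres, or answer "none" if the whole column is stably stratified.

Evaluate Δρ/ρ₀ = −αΔT + βΔS across each adjacent pair:
  23–92 m: −αΔT+βΔS = −(1.6 × 10⁻⁴)(-2.8)+(8.1 × 10⁻⁴)(-0.20) = 2.9 × 10⁻⁴ → stable
  92–158 m: −αΔT+βΔS = −(1.6 × 10⁻⁴)(+2.9)+(8.1 × 10⁻⁴)(-0.01) = -4.7 × 10⁻⁴ → UNSTABLE
  158–160 m: −αΔT+βΔS = −(1.6 × 10⁻⁴)(+1.4)+(8.1 × 10⁻⁴)(+0.50) = 1.8 × 10⁻⁴ → stable
  160–220 m: −αΔT+βΔS = −(1.6 × 10⁻⁴)(-0.6)+(8.1 × 10⁻⁴)(+0.30) = 3.4 × 10⁻⁴ → stable
The 92–158 m interval has Δρ < 0: lighter water underlies denser water.

92–158 m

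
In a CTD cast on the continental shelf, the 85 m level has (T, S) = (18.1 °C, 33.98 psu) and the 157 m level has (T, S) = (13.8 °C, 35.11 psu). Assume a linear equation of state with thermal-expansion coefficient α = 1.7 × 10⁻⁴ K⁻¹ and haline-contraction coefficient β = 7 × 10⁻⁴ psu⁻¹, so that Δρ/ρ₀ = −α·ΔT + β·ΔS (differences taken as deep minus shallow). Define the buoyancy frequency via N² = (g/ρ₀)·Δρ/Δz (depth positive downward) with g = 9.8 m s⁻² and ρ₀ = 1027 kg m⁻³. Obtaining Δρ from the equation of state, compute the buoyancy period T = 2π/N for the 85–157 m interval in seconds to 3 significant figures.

437 s

ΔT = -4.3 K, ΔS = +1.13 psu (deep − shallow).
Δρ/ρ₀ = −αΔT + βΔS = 7.31 × 10⁻⁴ + 7.91 × 10⁻⁴ = 1.522 × 10⁻³, so Δρ ≈ 1.563 kg m⁻³.
N² = (g/ρ₀)·Δρ/Δz = g·(Δρ/ρ₀)/Δz = 9.8 × 1.522 × 10⁻³ / 72 = 2.0716 × 10⁻⁴ s⁻².
N = √(2.0716 × 10⁻⁴) = 0.014393 rad s⁻¹ → T = 2π/N = 436.54 s ≈ 437 s.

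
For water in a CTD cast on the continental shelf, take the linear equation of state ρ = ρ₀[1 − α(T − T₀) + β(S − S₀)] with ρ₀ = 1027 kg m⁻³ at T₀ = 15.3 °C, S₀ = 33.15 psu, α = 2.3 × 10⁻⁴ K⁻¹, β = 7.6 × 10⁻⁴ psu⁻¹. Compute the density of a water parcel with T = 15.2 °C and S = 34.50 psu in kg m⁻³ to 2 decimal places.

T − T₀ = -0.1 K, S − S₀ = +1.35 psu.
Bracket = 1 − α·(-0.1) + β·(+1.35) = 1 + (1.049 × 10⁻³) = 1.0010490.
ρ = 1027 × 1.0010490 = 1028.08 kg m⁻³.

1028.08 kg m⁻³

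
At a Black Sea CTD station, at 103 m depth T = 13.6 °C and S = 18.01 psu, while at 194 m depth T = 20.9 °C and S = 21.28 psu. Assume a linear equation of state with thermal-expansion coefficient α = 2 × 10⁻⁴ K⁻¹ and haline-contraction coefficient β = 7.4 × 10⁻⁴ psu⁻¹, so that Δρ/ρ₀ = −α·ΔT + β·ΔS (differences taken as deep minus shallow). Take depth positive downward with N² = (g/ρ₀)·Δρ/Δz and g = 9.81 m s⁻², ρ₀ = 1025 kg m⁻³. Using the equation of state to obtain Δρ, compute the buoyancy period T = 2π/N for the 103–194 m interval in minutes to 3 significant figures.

10.3 min

ΔT = +7.3 K, ΔS = +3.27 psu (deep − shallow).
Δρ/ρ₀ = −αΔT + βΔS = -1.46 × 10⁻³ + 2.4198 × 10⁻³ = 9.598 × 10⁻⁴, so Δρ ≈ 0.9838 kg m⁻³.
N² = (g/ρ₀)·Δρ/Δz = g·(Δρ/ρ₀)/Δz = 9.81 × 9.598 × 10⁻⁴ / 91 = 1.0347 × 10⁻⁴ s⁻².
N = √(1.0347 × 10⁻⁴) = 0.010172 rad s⁻¹ → T = 2π/N = 617.69 s = 10.295 min ≈ 10.3 min.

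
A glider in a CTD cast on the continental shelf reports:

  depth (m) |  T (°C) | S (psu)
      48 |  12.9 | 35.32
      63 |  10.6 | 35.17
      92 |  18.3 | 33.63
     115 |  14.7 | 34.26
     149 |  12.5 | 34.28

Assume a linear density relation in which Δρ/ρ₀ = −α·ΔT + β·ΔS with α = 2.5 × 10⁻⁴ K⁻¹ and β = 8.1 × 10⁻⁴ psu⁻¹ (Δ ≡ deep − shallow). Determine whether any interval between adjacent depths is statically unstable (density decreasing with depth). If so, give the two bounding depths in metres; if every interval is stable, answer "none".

Evaluate Δρ/ρ₀ = −αΔT + βΔS across each adjacent pair:
  48–63 m: −αΔT+βΔS = −(2.5 × 10⁻⁴)(-2.3)+(8.1 × 10⁻⁴)(-0.15) = 4.5 × 10⁻⁴ → stable
  63–92 m: −αΔT+βΔS = −(2.5 × 10⁻⁴)(+7.7)+(8.1 × 10⁻⁴)(-1.54) = -3.2 × 10⁻³ → UNSTABLE
  92–115 m: −αΔT+βΔS = −(2.5 × 10⁻⁴)(-3.6)+(8.1 × 10⁻⁴)(+0.63) = 1.4 × 10⁻³ → stable
  115–149 m: −αΔT+βΔS = −(2.5 × 10⁻⁴)(-2.2)+(8.1 × 10⁻⁴)(+0.02) = 5.7 × 10⁻⁴ → stable
The 63–92 m interval has Δρ < 0: lighter water underlies denser water.

63–92 m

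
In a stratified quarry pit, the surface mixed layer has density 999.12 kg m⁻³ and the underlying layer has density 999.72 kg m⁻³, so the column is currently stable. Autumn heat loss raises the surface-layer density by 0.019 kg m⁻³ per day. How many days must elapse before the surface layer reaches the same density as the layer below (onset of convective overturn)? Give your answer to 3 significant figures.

Density deficit of the surface layer: 999.72 − 999.12 = 0.6 kg m⁻³.
Required change = 0.6 / 0.019 = 31.6 days.

31.6 days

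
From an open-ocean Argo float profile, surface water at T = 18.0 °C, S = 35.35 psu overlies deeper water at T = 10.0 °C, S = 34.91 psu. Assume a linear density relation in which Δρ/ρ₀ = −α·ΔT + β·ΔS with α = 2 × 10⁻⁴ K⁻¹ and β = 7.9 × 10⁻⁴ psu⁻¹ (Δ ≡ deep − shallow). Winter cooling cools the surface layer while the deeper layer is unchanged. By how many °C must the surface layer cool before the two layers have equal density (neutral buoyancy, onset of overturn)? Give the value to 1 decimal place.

6.3 °C

Neutral buoyancy requires Δρ = 0, i.e. −α(T_deep − T_surf′) + β(S_deep − S_surf) = 0.
T_surf′ = T_deep − (β/α)·ΔS = 10.0 − (7.9 × 10⁻⁴/2 × 10⁻⁴)·(-0.44) = 11.738 °C.
Cooling required: 18.0 − (11.738) = 6.262 °C.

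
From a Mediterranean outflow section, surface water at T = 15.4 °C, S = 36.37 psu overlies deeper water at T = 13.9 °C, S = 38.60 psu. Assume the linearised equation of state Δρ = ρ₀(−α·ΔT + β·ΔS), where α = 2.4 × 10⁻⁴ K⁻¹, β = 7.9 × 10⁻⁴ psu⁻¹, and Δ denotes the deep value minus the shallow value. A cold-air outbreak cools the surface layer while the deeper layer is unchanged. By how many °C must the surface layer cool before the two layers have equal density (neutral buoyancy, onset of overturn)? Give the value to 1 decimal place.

8.8 °C

Neutral buoyancy requires Δρ = 0, i.e. −α(T_deep − T_surf′) + β(S_deep − S_surf) = 0.
T_surf′ = T_deep − (β/α)·ΔS = 13.9 − (7.9 × 10⁻⁴/2.4 × 10⁻⁴)·(+2.23) = 6.560 °C.
Cooling required: 15.4 − (6.560) = 8.840 °C.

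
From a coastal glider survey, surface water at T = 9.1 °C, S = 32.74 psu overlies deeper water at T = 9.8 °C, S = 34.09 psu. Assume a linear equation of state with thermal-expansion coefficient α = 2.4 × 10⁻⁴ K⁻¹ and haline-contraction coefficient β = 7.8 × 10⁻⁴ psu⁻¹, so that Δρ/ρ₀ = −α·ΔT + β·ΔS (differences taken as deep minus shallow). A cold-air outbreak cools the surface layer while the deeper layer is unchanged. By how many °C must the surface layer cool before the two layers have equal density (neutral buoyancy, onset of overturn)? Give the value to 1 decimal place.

3.7 °C

Neutral buoyancy requires Δρ = 0, i.e. −α(T_deep − T_surf′) + β(S_deep − S_surf) = 0.
T_surf′ = T_deep − (β/α)·ΔS = 9.8 − (7.8 × 10⁻⁴/2.4 × 10⁻⁴)·(+1.35) = 5.413 °C.
Cooling required: 9.1 − (5.413) = 3.687 °C.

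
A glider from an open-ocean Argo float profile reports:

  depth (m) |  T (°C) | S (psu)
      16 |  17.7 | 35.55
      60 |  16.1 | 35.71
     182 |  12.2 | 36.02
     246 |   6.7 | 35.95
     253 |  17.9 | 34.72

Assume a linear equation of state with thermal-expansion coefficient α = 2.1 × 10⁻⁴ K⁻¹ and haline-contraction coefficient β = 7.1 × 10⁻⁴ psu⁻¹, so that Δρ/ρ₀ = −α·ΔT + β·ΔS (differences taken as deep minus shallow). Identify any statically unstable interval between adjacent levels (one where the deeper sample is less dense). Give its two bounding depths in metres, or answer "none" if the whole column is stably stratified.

Evaluate Δρ/ρ₀ = −αΔT + βΔS across each adjacent pair:
  16–60 m: −αΔT+βΔS = −(2.1 × 10⁻⁴)(-1.6)+(7.1 × 10⁻⁴)(+0.16) = 4.5 × 10⁻⁴ → stable
  60–182 m: −αΔT+βΔS = −(2.1 × 10⁻⁴)(-3.9)+(7.1 × 10⁻⁴)(+0.31) = 1.0 × 10⁻³ → stable
  182–246 m: −αΔT+βΔS = −(2.1 × 10⁻⁴)(-5.5)+(7.1 × 10⁻⁴)(-0.07) = 1.1 × 10⁻³ → stable
  246–253 m: −αΔT+βΔS = −(2.1 × 10⁻⁴)(+11.2)+(7.1 × 10⁻⁴)(-1.23) = -3.2 × 10⁻³ → UNSTABLE
The 246–253 m interval has Δρ < 0: lighter water underlies denser water.

246–253 m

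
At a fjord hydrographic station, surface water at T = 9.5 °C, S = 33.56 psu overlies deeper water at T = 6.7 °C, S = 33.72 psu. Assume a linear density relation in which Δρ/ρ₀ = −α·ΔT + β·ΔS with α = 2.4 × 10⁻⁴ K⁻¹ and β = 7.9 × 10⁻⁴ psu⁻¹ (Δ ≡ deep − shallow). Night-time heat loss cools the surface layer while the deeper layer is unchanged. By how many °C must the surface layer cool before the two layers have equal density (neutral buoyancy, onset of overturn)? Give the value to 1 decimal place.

3.3 °C

Neutral buoyancy requires Δρ = 0, i.e. −α(T_deep − T_surf′) + β(S_deep − S_surf) = 0.
T_surf′ = T_deep − (β/α)·ΔS = 6.7 − (7.9 × 10⁻⁴/2.4 × 10⁻⁴)·(+0.16) = 6.173 °C.
Cooling required: 9.5 − (6.173) = 3.327 °C.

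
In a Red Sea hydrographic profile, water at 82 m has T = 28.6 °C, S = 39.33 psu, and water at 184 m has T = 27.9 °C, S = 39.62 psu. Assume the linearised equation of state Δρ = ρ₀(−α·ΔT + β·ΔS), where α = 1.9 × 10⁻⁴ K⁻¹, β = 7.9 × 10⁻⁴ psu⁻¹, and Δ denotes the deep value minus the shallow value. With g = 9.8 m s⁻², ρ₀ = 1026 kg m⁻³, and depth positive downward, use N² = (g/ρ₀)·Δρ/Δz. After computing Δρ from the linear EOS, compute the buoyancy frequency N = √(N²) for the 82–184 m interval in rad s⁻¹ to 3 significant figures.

5.90 × 10⁻³ rad s⁻¹

ΔT = -0.7 K, ΔS = +0.29 psu (deep − shallow).
Δρ/ρ₀ = −αΔT + βΔS = 1.33 × 10⁻⁴ + 2.291 × 10⁻⁴ = 3.621 × 10⁻⁴, so Δρ ≈ 0.3715 kg m⁻³.
N² = (g/ρ₀)·Δρ/Δz = g·(Δρ/ρ₀)/Δz = 9.8 × 3.621 × 10⁻⁴ / 102 = 3.4790 × 10⁻⁵ s⁻².
N = √(3.4790 × 10⁻⁵) = 5.8983 × 10⁻³ rad s⁻¹ ≈ 5.90 × 10⁻³ rad s⁻¹.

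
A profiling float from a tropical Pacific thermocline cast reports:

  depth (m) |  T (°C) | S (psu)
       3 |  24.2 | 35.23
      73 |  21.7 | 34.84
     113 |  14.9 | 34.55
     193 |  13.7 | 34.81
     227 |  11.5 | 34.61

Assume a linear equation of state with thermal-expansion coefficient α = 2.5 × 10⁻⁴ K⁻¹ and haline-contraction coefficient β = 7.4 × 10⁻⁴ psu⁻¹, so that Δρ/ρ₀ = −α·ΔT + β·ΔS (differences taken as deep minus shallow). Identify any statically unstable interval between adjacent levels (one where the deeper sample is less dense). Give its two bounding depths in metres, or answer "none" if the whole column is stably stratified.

Evaluate Δρ/ρ₀ = −αΔT + βΔS across each adjacent pair:
  3–73 m: −αΔT+βΔS = −(2.5 × 10⁻⁴)(-2.5)+(7.4 × 10⁻⁴)(-0.39) = 3.4 × 10⁻⁴ → stable
  73–113 m: −αΔT+βΔS = −(2.5 × 10⁻⁴)(-6.8)+(7.4 × 10⁻⁴)(-0.29) = 1.5 × 10⁻³ → stable
  113–193 m: −αΔT+βΔS = −(2.5 × 10⁻⁴)(-1.2)+(7.4 × 10⁻⁴)(+0.26) = 4.9 × 10⁻⁴ → stable
  193–227 m: −αΔT+βΔS = −(2.5 × 10⁻⁴)(-2.2)+(7.4 × 10⁻⁴)(-0.20) = 4.0 × 10⁻⁴ → stable
Every interval has Δρ > 0: the column is stably stratified throughout.

none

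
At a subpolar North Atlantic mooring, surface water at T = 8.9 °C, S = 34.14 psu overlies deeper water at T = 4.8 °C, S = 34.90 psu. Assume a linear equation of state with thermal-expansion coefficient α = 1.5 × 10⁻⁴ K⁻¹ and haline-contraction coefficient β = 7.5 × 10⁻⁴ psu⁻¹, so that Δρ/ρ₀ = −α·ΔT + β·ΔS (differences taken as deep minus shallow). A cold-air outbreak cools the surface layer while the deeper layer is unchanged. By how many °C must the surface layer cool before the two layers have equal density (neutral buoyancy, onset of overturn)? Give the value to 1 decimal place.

Neutral buoyancy requires Δρ = 0, i.e. −α(T_deep − T_surf′) + β(S_deep − S_surf) = 0.
T_surf′ = T_deep − (β/α)·ΔS = 4.8 − (7.5 × 10⁻⁴/1.5 × 10⁻⁴)·(+0.76) = 1.000 °C.
Cooling required: 8.9 − (1.000) = 7.900 °C.

7.9 °C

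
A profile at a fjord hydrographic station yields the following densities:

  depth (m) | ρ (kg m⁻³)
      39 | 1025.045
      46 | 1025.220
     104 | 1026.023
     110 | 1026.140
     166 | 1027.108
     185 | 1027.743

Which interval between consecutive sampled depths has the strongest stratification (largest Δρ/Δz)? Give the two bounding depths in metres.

Compute the density gradient over each adjacent pair:
  39–46 m: Δρ/Δz = 0.175/7 = 0.025 kg m⁻⁴
  46–104 m: Δρ/Δz = 0.803/58 = 0.014 kg m⁻⁴
  104–110 m: Δρ/Δz = 0.117/6 = 0.019 kg m⁻⁴
  110–166 m: Δρ/Δz = 0.968/56 = 0.017 kg m⁻⁴
  166–185 m: Δρ/Δz = 0.635/19 = 0.033 kg m⁻⁴
The largest gradient is in the 166–185 m interval — the pycnocline.

166–185 m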